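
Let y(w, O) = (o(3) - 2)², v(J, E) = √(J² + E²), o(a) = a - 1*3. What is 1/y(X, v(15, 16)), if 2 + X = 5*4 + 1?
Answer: ¼ ≈ 0.25000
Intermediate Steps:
X = 19 (X = -2 + (5*4 + 1) = -2 + (20 + 1) = -2 + 21 = 19)
o(a) = -3 + a (o(a) = a - 3 = -3 + a)
v(J, E) = √(E² + J²)
y(w, O) = 4 (y(w, O) = ((-3 + 3) - 2)² = (0 - 2)² = (-2)² = 4)
1/y(X, v(15, 16)) = 1/4 = ¼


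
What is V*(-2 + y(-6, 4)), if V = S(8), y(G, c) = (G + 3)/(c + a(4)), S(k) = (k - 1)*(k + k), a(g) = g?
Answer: -266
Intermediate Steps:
S(k) = 2*k*(-1 + k) (S(k) = (-1 + k)*(2*k) = 2*k*(-1 + k))
y(G, c) = (3 + G)/(4 + c) (y(G, c) = (G + 3)/(c + 4) = (3 + G)/(4 + c))
V = 112 (V = 2*8*(-1 + 8) = 2*8*7 = 112)
V*(-2 + y(-6, 4)) = 112*(-2 + (3 - 6)/(4 + 4)) = 112*(-2 - 3/8) = 112*(-19/8) = -266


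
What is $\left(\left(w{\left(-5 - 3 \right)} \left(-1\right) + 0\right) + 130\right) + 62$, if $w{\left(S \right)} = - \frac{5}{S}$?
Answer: $\frac{1531}{8} \approx 191.38$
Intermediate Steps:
$\left(\left(w{\left(-5 - 3 \right)} \left(-1\right) + 0\right) + 130\right) + 62 = \left(\left(- \frac{5}{-5 - 3} \left(-1\right) + 0\right) + 130\right) + 62 = \left(\left(- \frac{5}{-8} \left(-1\right) + 0\right) + 130\right) + 62 = \left(\left(\left(-5\right) \left(- \frac{1}{8}\right) \left(-1\right) + 0\right) + 130\right) + 62 = \left(\left(\frac{5}{8} \left(-1\right) + 0\right) + 130\right) + 62 = \left(\left(- \frac{5}{8} + 0\right) + 130\right) + 62 = \left(- \frac{5}{8} + 130\right) + 62 = \frac{1035}{8} + 62 = \frac{1531}{8}$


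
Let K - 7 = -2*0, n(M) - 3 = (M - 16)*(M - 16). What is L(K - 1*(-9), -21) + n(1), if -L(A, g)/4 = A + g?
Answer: 248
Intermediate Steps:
n(M) = 3 + (-16 + M)² (n(M) = 3 + (M - 16)*(M - 16) = 3 + (-16 + M)*(-16 + M) = 3 + (-16 + M)²)
K = 7 (K = 7 - 2*0 = 7 + 0 = 7)
L(A, g) = -4*A - 4*g (L(A, g) = -4*(A + g) = -4*A - 4*g)
L(K - 1*(-9), -21) + n(1) = (-4*(7 - 1*(-9)) - 4*(-21)) + (3 + (-16 + 1)²) = (-4*(7 + 9) + 84) + (3 + (-15)²) = (-4*16 + 84) + (3 + 225) = (-64 + 84) + 228 = 20 + 228 = 248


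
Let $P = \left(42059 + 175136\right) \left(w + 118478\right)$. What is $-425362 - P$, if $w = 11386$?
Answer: $-28206236842$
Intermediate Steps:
$P = 28205811480$ ($P = \left(42059 + 175136\right) \left(11386 + 118478\right) = 217195 \cdot 129864 = 28205811480$)
$-425362 - P = -425362 - 28205811480 = -28206236842$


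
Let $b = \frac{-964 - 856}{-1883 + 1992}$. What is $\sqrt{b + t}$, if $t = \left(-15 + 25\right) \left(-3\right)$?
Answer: $\frac{i \sqrt{554810}}{109} \approx 6.8335 i$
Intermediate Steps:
$b = - \frac{1820}{109} \approx -16.697$
$t = -30$ ($t = 10 \left(-3\right) = -30$)
$\sqrt{b + t} = \sqrt{- \frac{1820}{109} - 30} = \sqrt{- \frac{5090}{109}} = \frac{i \sqrt{554810}}{109}$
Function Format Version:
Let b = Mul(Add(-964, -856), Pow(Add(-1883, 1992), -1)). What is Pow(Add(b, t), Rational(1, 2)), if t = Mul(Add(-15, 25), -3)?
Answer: Mul(Rational(1, 109), I, Pow(554810, Rational(1, 2))) ≈ Mul(6.8335, I)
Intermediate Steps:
b = Rational(-1820, 109) (b = Mul(-1820, Pow(109, -1)) = Mul(-1820, Rational(1, 109)) = Rational(-1820, 109) ≈ -16.697)
t = -30 (t = Mul(10, -3) = -30)
Pow(Add(b, t), Rational(1, 2)) = Pow(Add(Rational(-1820, 109), -30), Rational(1, 2)) = Pow(Rational(-5090, 109), Rational(1, 2)) = Mul(Rational(1, 109), I, Pow(554810, Rational(1, 2)))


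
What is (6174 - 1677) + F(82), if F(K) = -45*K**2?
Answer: -298083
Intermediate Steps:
(6174 - 1677) + F(82) = (6174 - 1677) - 45*82**2 = 4497 - 45*6724 = 4497 - 302580 = -298083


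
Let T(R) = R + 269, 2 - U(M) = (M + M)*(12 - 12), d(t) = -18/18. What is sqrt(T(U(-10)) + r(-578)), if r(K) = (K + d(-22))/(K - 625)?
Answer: 72*sqrt(8421)/401 ≈ 16.477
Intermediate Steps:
d(t) = -1 (d(t) = -18*1/18 = -1)
U(M) = 2 (U(M) = 2 - (M + M)*(12 - 12) = 2 - 2*M*0 = 2 - 1*0 = 2 + 0 = 2)
r(K) = (-1 + K)/(-625 + K) (r(K) = (K - 1)/(K - 625) = (-1 + K)/(-625 + K))
T(R) = 269 + R
sqrt(T(U(-10)) + r(-578)) = sqrt((269 + 2) + (-1 - 578)/(-625 - 578)) = sqrt(271 - 579/(-1203)) = sqrt(271 - 1/1203*(-579)) = sqrt(271 + 193/401) = sqrt(108864/401) = 72*sqrt(8421)/401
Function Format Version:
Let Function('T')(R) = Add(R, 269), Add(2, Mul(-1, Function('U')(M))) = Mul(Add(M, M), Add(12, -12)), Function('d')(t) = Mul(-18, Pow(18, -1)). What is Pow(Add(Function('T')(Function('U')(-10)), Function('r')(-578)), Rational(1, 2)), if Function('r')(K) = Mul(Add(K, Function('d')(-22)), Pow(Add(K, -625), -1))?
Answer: Mul(Rational(72, 401), Pow(8421, Rational(1, 2))) ≈ 16.477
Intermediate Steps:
Function('d')(t) = -1 (Function('d')(t) = Mul(-18, Rational(1, 18)) = -1)
Function('U')(M) = 2 (Function('U')(M) = Add(2, Mul(-1, Mul(Add(M, M), Add(12, -12)))) = Add(2, Mul(-1, Mul(Mul(2, M), 0))) = Add(2, Mul(-1, 0)) = Add(2, 0) = 2)
Function('r')(K) = Mul(Pow(Add(-625, K), -1), Add(-1, K)) (Function('r')(K) = Mul(Add(K, -1), Pow(Add(K, -625), -1)) = Mul(Add(-1, K), Pow(Add(-625, K), -1)) = Mul(Pow(Add(-625, K), -1), Add(-1, K)))
Function('T')(R) = Add(269, R)
Pow(Add(Function('T')(Function('U')(-10)), Function('r')(-578)), Rational(1, 2)) = Pow(Add(Add(269, 2), Mul(Pow(Add(-625, -578), -1), Add(-1, -578))), Rational(1, 2)) = Pow(Add(271, Mul(Pow(-1203, -1), -579)), Rational(1, 2)) = Pow(Add(271, Mul(Rational(-1, 1203), -579)), Rational(1, 2)) = Pow(Add(271, Rational(193, 401)), Rational(1, 2)) = Pow(Rational(108864, 401), Rational(1, 2)) = Mul(Rational(72, 401), Pow(8421, Rational(1, 2)))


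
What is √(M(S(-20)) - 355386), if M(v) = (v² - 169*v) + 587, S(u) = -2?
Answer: I*√354457 ≈ 595.36*I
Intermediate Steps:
M(v) = 587 + v² - 169*v
√(M(S(-20)) - 355386) = √((587 + (-2)² - 169*(-2)) - 355386) = √((587 + 4 + 338) - 355386) = √(929 - 355386) = √(-354457) = I*√354457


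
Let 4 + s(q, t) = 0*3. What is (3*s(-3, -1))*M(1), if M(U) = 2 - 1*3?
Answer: 12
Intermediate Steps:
M(U) = -1 (M(U) = 2 - 3 = -1)
s(q, t) = -4 (s(q, t) = -4 + 0*3 = -4 + 0 = -4)
(3*s(-3, -1))*M(1) = (3*(-4))*(-1) = -12*(-1) = 12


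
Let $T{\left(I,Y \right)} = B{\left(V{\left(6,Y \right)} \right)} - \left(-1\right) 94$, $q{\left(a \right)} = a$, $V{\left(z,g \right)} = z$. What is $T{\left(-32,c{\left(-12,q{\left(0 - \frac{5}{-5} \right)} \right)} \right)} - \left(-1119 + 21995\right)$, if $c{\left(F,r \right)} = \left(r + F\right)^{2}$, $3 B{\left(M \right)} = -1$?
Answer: $- \frac{62347}{3} \approx -20782.0$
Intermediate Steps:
$B{\left(M \right)} = - \frac{1}{3}$ ($B{\left(M \right)} = \frac{1}{3} \left(-1\right) = - \frac{1}{3}$)
$c{\left(F,r \right)} = \left(F + r\right)^{2}$
$T{\left(I,Y \right)} = \frac{281}{3}$ ($T{\left(I,Y \right)} = - \frac{1}{3} - \left(-1\right) 94 = - \frac{1}{3} - -94 = - \frac{1}{3} + 94 = \frac{281}{3}$)
$T{\left(-32,c{\left(-12,q{\left(0 - \frac{5}{-5} \right)} \right)} \right)} - \left(-1119 + 21995\right) = \frac{281}{3} - \left(-1119 + 21995\right) = \frac{281}{3} - 20876 = - \frac{62347}{3}$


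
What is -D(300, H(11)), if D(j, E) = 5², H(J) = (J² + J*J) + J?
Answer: -25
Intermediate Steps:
H(J) = J + 2*J² (H(J) = (J² + J²) + J = 2*J² + J = J + 2*J²)
D(j, E) = 25
-D(300, H(11)) = -1*25 = -25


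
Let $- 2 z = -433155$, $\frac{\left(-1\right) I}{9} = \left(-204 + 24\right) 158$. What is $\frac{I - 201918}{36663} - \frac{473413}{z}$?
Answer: $- \frac{3768306376}{5293587255} \approx -0.71186$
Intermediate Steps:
$I = 255960$ ($I = - 9 \left(-204 + 24\right) 158 = - 9 \left(\left(-180\right) 158\right) = \left(-9\right) \left(-28440\right) = 255960$)
$z = \frac{433155}{2}$ ($z = \left(- \frac{1}{2}\right) \left(-433155\right) = \frac{433155}{2} \approx 2.1658 \cdot 10^{5}$)
$\frac{I - 201918}{36663} - \frac{473413}{z} = \frac{255960 - 201918}{36663} - \frac{473413}{\frac{433155}{2}} = 54042 \cdot \frac{1}{36663} - \frac{946826}{433155} = \frac{18014}{12221} - \frac{946826}{433155} = - \frac{3768306376}{5293587255}$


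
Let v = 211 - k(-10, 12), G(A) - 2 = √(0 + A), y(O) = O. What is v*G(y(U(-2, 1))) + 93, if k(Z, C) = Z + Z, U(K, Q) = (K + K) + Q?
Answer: 555 + 231*I*√3 ≈ 555.0 + 400.1*I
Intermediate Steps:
U(K, Q) = Q + 2*K (U(K, Q) = 2*K + Q = Q + 2*K)
k(Z, C) = 2*Z
G(A) = 2 + √A (G(A) = 2 + √(0 + A) = 2 + √A)
v = 231 (v = 211 - 2*(-10) = 211 - 1*(-20) = 211 + 20 = 231)
v*G(y(U(-2, 1))) + 93 = 231*(2 + √(1 + 2*(-2))) + 93 = 231*(2 + √(1 - 4)) + 93 = 231*(2 + √(-3)) + 93 = 231*(2 + I*√3) + 93 = (462 + 231*I*√3) + 93 = 555 + 231*I*√3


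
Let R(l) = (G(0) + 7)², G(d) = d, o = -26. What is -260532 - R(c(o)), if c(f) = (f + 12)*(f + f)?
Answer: -260581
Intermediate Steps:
c(f) = 2*f*(12 + f) (c(f) = (12 + f)*(2*f) = 2*f*(12 + f))
R(l) = 49 (R(l) = (0 + 7)² = 7² = 49)
-260532 - R(c(o)) = -260532 - 1*49 = -260532 - 49 = -260581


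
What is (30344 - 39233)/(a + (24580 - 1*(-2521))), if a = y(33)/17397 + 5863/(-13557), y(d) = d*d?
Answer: -232942298409/710190467999 ≈ -0.32800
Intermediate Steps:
y(d) = d²
a = -9692782/26205681 (a = 33²/17397 + 5863/(-13557) = 1089*(1/17397) + 5863*(-1/13557) = 121/1933 - 5863/13557 = -9692782/26205681 ≈ -0.36987)
(30344 - 39233)/(a + (24580 - 1*(-2521))) = (30344 - 39233)/(-9692782/26205681 + (24580 - 1*(-2521))) = -8889/(-9692782/26205681 + (24580 + 2521)) = -8889/(-9692782/26205681 + 27101) = -8889/710190467999/26205681 = -8889*26205681/710190467999 = -232942298409/710190467999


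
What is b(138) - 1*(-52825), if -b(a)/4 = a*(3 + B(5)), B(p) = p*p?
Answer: 37369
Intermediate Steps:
B(p) = p²
b(a) = -112*a (b(a) = -4*a*(3 + 5²) = -4*a*(3 + 25) = -4*a*28 = -112*a)
b(138) - 1*(-52825) = -112*138 - 1*(-52825) = -15456 + 52825 = 37369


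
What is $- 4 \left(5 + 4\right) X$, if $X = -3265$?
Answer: $117540$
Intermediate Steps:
$- 4 \left(5 + 4\right) X = - 4 \left(5 + 4\right) \left(-3265\right) = \left(-4\right) 9 \left(-3265\right) = \left(-36\right) \left(-3265\right) = 117540$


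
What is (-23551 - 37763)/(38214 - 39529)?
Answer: 61314/1315 ≈ 46.627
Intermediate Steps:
(-23551 - 37763)/(38214 - 39529) = -61314/(-1315) = -61314*(-1/1315) = 61314/1315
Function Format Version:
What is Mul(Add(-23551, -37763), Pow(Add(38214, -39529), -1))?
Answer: Rational(61314, 1315) ≈ 46.627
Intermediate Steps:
Mul(Add(-23551, -37763), Pow(Add(38214, -39529), -1)) = Mul(-61314, Pow(-1315, -1)) = Mul(-61314, Rational(-1, 1315)) = Rational(61314, 1315)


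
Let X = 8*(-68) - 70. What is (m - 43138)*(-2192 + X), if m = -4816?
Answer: 134558924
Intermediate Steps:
X = -614 (X = -544 - 70 = -614)
(m - 43138)*(-2192 + X) = (-4816 - 43138)*(-2192 - 614) = -47954*(-2806) = 134558924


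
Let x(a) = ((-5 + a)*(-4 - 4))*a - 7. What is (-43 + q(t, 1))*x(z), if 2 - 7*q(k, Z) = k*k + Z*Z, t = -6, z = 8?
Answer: 9552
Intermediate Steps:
x(a) = -7 + a*(40 - 8*a) (x(a) = ((-5 + a)*(-8))*a - 7 = (40 - 8*a)*a - 7 = a*(40 - 8*a) - 7 = -7 + a*(40 - 8*a))
q(k, Z) = 2/7 - Z²/7 - k²/7 (q(k, Z) = 2/7 - (k*k + Z*Z)/7 = 2/7 - (k² + Z²)/7 = 2/7 - (Z² + k²)/7 = 2/7 + (-Z²/7 - k²/7) = 2/7 - Z²/7 - k²/7)
(-43 + q(t, 1))*x(z) = (-43 + (2/7 - ⅐*1² - ⅐*(-6)²))*(-7 - 8*8² + 40*8) = (-43 + (2/7 - ⅐*1 - ⅐*36))*(-7 - 8*64 + 320) = (-43 + (2/7 - ⅐ - 36/7))*(-7 - 512 + 320) = (-43 - 5)*(-199) = -48*(-199) = 9552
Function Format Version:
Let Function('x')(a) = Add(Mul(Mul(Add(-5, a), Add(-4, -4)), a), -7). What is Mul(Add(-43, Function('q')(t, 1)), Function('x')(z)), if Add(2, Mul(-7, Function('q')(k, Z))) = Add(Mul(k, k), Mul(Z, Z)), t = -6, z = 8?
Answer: 9552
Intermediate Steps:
Function('x')(a) = Add(-7, Mul(a, Add(40, Mul(-8, a)))) (Function('x')(a) = Add(Mul(Mul(Add(-5, a), -8), a), -7) = Add(Mul(Add(40, Mul(-8, a)), a), -7) = Add(Mul(a, Add(40, Mul(-8, a))), -7) = Add(-7, Mul(a, Add(40, Mul(-8, a)))))
Function('q')(k, Z) = Add(Rational(2, 7), Mul(Rational(-1, 7), Pow(Z, 2)), Mul(Rational(-1, 7), Pow(k, 2))) (Function('q')(k, Z) = Add(Rational(2, 7), Mul(Rational(-1, 7), Add(Mul(k, k), Mul(Z, Z)))) = Add(Rational(2, 7), Mul(Rational(-1, 7), Add(Pow(k, 2), Pow(Z, 2)))) = Add(Rational(2, 7), Mul(Rational(-1, 7), Add(Pow(Z, 2), Pow(k, 2)))) = Add(Rational(2, 7), Add(Mul(Rational(-1, 7), Pow(Z, 2)), Mul(Rational(-1, 7), Pow(k, 2)))) = Add(Rational(2, 7), Mul(Rational(-1, 7), Pow(Z, 2)), Mul(Rational(-1, 7), Pow(k, 2))))
Mul(Add(-43, Function('q')(t, 1)), Function('x')(z)) = Mul(Add(-43, Add(Rational(2, 7), Mul(Rational(-1, 7), Pow(1, 2)), Mul(Rational(-1, 7), Pow(-6, 2)))), Add(-7, Mul(-8, Pow(8, 2)), Mul(40, 8))) = Mul(Add(-43, Add(Rational(2, 7), Mul(Rational(-1, 7), 1), Mul(Rational(-1, 7), 36))), Add(-7, Mul(-8, 64), 320)) = Mul(Add(-43, Add(Rational(2, 7), Rational(-1, 7), Rational(-36, 7))), Add(-7, -512, 320)) = Mul(Add(-43, -5), -199) = Mul(-48, -199) = 9552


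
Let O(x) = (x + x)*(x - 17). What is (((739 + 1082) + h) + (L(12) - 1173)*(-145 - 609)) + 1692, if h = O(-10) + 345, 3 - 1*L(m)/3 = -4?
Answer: 873006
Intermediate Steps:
O(x) = 2*x*(-17 + x) (O(x) = (2*x)*(-17 + x) = 2*x*(-17 + x))
L(m) = 21 (L(m) = 9 - 3*(-4) = 9 + 12 = 21)
h = 885 (h = 2*(-10)*(-17 - 10) + 345 = 2*(-10)*(-27) + 345 = 540 + 345 = 885)
(((739 + 1082) + h) + (L(12) - 1173)*(-145 - 609)) + 1692 = (((739 + 1082) + 885) + (21 - 1173)*(-145 - 609)) + 1692 = ((1821 + 885) - 1152*(-754)) + 1692 = (2706 + 868608) + 1692 = 871314 + 1692 = 873006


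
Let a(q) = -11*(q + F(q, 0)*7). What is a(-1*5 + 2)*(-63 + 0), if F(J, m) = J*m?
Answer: -2079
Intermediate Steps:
a(q) = -11*q (a(q) = -11*(q + (q*0)*7) = -11*(q + 0*7) = -11*(q + 0) = -11*q)
a(-1*5 + 2)*(-63 + 0) = (-11*(-1*5 + 2))*(-63 + 0) = -11*(-5 + 2)*(-63) = -11*(-3)*(-63) = 33*(-63) = -2079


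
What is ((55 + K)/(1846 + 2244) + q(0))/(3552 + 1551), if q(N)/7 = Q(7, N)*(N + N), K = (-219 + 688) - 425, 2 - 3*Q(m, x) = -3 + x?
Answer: 11/2319030 ≈ 4.7434e-6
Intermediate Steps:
Q(m, x) = 5/3 - x/3 (Q(m, x) = ⅔ - (-3 + x)/3 = ⅔ + (1 - x/3) = 5/3 - x/3)
K = 44 (K = 469 - 425 = 44)
q(N) = 14*N*(5/3 - N/3) (q(N) = 7*((5/3 - N/3)*(N + N)) = 7*((5/3 - N/3)*(2*N)) = 7*(2*N*(5/3 - N/3)) = 14*N*(5/3 - N/3))
((55 + K)/(1846 + 2244) + q(0))/(3552 + 1551) = ((55 + 44)/(1846 + 2244) + (14/3)*0*(5 - 1*0))/(3552 + 1551) = (99/4090 + (14/3)*0*(5 + 0))/5103 = (99*(1/4090) + (14/3)*0*5)*(1/5103) = (99/4090 + 0)*(1/5103) = (99/4090)*(1/5103) = 11/2319030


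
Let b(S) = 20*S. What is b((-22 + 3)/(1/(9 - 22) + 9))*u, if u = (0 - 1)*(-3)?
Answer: -3705/29 ≈ -127.76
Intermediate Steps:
u = 3 (u = -1*(-3) = 3)
b((-22 + 3)/(1/(9 - 22) + 9))*u = (20*((-22 + 3)/(1/(9 - 22) + 9)))*3 = (20*(-19/(1/(-13) + 9)))*3 = (20*(-19/(-1/13 + 9)))*3 = (20*(-19/116/13))*3 = (20*(-19*13/116))*3 = (20*(-247/116))*3 = -1235/29*3 = -3705/29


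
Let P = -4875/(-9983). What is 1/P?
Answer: 9983/4875 ≈ 2.0478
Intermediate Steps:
P = 4875/9983 (P = -4875*(-1/9983) = 4875/9983 ≈ 0.48833)
1/P = 1/(4875/9983) = 9983/4875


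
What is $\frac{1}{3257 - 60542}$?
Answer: $- \frac{1}{57285} \approx -1.7457 \cdot 10^{-5}$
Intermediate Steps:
$\frac{1}{3257 - 60542} = \frac{1}{-57285} = - \frac{1}{57285}$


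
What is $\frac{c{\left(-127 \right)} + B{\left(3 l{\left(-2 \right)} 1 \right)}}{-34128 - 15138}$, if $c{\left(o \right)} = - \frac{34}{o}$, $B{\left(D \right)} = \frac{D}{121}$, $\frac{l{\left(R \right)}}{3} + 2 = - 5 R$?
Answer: $- \frac{947}{54076473} \approx -1.7512 \cdot 10^{-5}$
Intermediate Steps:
$l{\left(R \right)} = -6 - 15 R$ ($l{\left(R \right)} = -6 + 3 \left(- 5 R\right) = -6 - 15 R$)
$B{\left(D \right)} = \frac{D}{121}$ ($B{\left(D \right)} = D \frac{1}{121} = \frac{D}{121}$)
$\frac{c{\left(-127 \right)} + B{\left(3 l{\left(-2 \right)} 1 \right)}}{-34128 - 15138} = \frac{- \frac{34}{-127} + \frac{3 \left(-6 - -30\right) 1}{121}}{-34128 - 15138} = \frac{\left(-34\right) \left(- \frac{1}{127}\right) + \frac{3 \left(-6 + 30\right) 1}{121}}{-49266} = \left(\frac{34}{127} + \frac{3 \cdot 24 \cdot 1}{121}\right) \left(- \frac{1}{49266}\right) = \left(\frac{34}{127} + \frac{72 \cdot 1}{121}\right) \left(- \frac{1}{49266}\right) = \left(\frac{34}{127} + \frac{1}{121} \cdot 72\right) \left(- \frac{1}{49266}\right) = \left(\frac{34}{127} + \frac{72}{121}\right) \left(- \frac{1}{49266}\right) = \frac{13258}{15367} \left(- \frac{1}{49266}\right) = - \frac{947}{54076473}$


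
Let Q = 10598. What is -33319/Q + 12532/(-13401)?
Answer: -579322055/142023798 ≈ -4.0790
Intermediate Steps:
-33319/Q + 12532/(-13401) = -33319/10598 + 12532/(-13401) = -33319*1/10598 + 12532*(-1/13401) = -33319/10598 - 12532/13401 = -579322055/142023798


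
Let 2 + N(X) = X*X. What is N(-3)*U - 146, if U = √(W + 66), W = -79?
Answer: -146 + 7*I*√13 ≈ -146.0 + 25.239*I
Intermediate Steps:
N(X) = -2 + X² (N(X) = -2 + X*X = -2 + X²)
U = I*√13 (U = √(-79 + 66) = √(-13) = I*√13 ≈ 3.6056*I)
N(-3)*U - 146 = (-2 + (-3)²)*(I*√13) - 146 = (-2 + 9)*(I*√13) - 146 = 7*(I*√13) - 146 = 7*I*√13 - 146 = -146 + 7*I*√13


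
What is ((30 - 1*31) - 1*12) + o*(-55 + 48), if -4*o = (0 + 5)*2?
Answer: 9/2 ≈ 4.5000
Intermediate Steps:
o = -5/2 (o = -(0 + 5)*2/4 = -5*2/4 = -¼*10 = -5/2 ≈ -2.5000)
((30 - 1*31) - 1*12) + o*(-55 + 48) = ((30 - 1*31) - 1*12) - 5*(-55 + 48)/2 = ((30 - 31) - 12) - 5/2*(-7) = (-1 - 12) + 35/2 = -13 + 35/2 = 9/2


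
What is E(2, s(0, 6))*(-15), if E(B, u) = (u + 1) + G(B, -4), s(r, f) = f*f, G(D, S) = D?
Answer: -585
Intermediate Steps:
s(r, f) = f²
E(B, u) = 1 + B + u (E(B, u) = (u + 1) + B = (1 + u) + B = 1 + B + u)
E(2, s(0, 6))*(-15) = (1 + 2 + 6²)*(-15) = (1 + 2 + 36)*(-15) = 39*(-15) = -585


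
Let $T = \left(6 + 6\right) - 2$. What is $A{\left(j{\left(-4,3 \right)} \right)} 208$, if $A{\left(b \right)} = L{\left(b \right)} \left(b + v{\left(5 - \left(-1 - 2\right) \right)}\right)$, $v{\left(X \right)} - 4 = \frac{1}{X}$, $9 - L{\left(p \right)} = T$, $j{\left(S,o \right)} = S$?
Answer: $-26$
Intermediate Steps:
$T = 10$ ($T = 12 - 2 = 10$)
$L{\left(p \right)} = -1$ ($L{\left(p \right)} = 9 - 10 = -1$)
$v{\left(X \right)} = 4 + \frac{1}{X}$
$A{\left(b \right)} = - \frac{33}{8} - b$ ($A{\left(b \right)} = - (b + \left(4 + \frac{1}{5 - \left(-1 - 2\right)}\right)) = - (b + \left(4 + \frac{1}{5 - -3}\right)) = - (b + \left(4 + \frac{1}{5 + 3}\right)) = - (b + \left(4 + \frac{1}{8}\right)) = - (b + \frac{33}{8}) = - (\frac{33}{8} + b) = - \frac{33}{8} - b$)
$A{\left(j{\left(-4,3 \right)} \right)} 208 = \left(- \frac{33}{8} - -4\right) 208 = \left(- \frac{33}{8} + 4\right) 208 = \left(- \frac{1}{8}\right) 208 = -26$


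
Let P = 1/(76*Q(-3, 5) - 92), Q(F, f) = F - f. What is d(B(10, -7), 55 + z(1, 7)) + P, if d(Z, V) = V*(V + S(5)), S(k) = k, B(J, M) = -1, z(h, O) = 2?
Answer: 2473799/700 ≈ 3534.0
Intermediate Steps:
d(Z, V) = V*(5 + V) (d(Z, V) = V*(V + 5) = V*(5 + V))
P = -1/700 (P = 1/(76*(-3 - 1*5) - 92) = 1/(76*(-3 - 5) - 92) = 1/(76*(-8) - 92) = 1/(-608 - 92) = 1/(-700) = -1/700 ≈ -0.0014286)
d(B(10, -7), 55 + z(1, 7)) + P = (55 + 2)*(5 + (55 + 2)) - 1/700 = 57*(5 + 57) - 1/700 = 57*62 - 1/700 = 3534 - 1/700 = 2473799/700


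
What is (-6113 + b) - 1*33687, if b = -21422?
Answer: -61222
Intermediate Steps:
(-6113 + b) - 1*33687 = (-6113 - 21422) - 1*33687 = -27535 - 33687 = -61222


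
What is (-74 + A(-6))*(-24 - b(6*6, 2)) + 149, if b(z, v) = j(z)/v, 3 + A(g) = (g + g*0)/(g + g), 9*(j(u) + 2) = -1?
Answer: 7617/4 ≈ 1904.3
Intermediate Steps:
j(u) = -19/9 (j(u) = -2 + (⅑)*(-1) = -2 - ⅑ = -19/9)
A(g) = -5/2 (A(g) = -3 + (g + g*0)/(g + g) = -3 + (g + 0)/((2*g)) = -3 + g*(1/(2*g)) = -3 + ½ = -5/2)
b(z, v) = -19/(9*v)
(-74 + A(-6))*(-24 - b(6*6, 2)) + 149 = (-74 - 5/2)*(-24 - (-19)/(9*2)) + 149 = -153*(-24 - (-19)/(9*2))/2 + 149 = -153*(-24 - 1*(-19/18))/2 + 149 = -153*(-24 + 19/18)/2 + 149 = -153/2*(-413/18) + 149 = 7021/4 + 149 = 7617/4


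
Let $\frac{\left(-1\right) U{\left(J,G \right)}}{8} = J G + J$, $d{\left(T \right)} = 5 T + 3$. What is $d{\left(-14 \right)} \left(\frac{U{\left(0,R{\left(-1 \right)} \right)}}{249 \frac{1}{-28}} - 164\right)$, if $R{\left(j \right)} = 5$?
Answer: $10988$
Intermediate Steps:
$d{\left(T \right)} = 3 + 5 T$
$U{\left(J,G \right)} = - 8 J - 8 G J$ ($U{\left(J,G \right)} = - 8 \left(J G + J\right) = - 8 \left(G J + J\right) = - 8 \left(J + G J\right) = - 8 J - 8 G J$)
$d{\left(-14 \right)} \left(\frac{U{\left(0,R{\left(-1 \right)} \right)}}{249 \frac{1}{-28}} - 164\right) = \left(3 + 5 \left(-14\right)\right) \left(\frac{\left(-8\right) 0 \left(1 + 5\right)}{249 \frac{1}{-28}} - 164\right) = \left(3 - 70\right) \left(\frac{\left(-8\right) 0 \cdot 6}{249 \left(- \frac{1}{28}\right)} - 164\right) = - 67 \left(\frac{0}{- \frac{249}{28}} - 164\right) = - 67 \left(0 \left(- \frac{28}{249}\right) - 164\right) = - 67 \left(0 - 164\right) = \left(-67\right) \left(-164\right) = 10988$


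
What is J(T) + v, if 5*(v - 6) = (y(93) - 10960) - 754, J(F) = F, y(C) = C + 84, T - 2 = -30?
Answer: -11647/5 ≈ -2329.4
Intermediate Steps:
T = -28 (T = 2 - 30 = -28)
y(C) = 84 + C
v = -11507/5 (v = 6 + (((84 + 93) - 10960) - 754)/5 = 6 + ((177 - 10960) - 754)/5 = 6 + (-10783 - 754)/5 = 6 + (⅕)*(-11537) = 6 - 11537/5 = -11507/5 ≈ -2301.4)
J(T) + v = -28 - 11507/5 = -11647/5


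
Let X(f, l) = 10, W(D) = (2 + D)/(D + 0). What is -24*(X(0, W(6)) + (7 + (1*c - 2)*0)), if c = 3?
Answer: -408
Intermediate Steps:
W(D) = (2 + D)/D
-24*(X(0, W(6)) + (7 + (1*c - 2)*0)) = -24*(10 + (7 + (1*3 - 2)*0)) = -24*(10 + (7 + (3 - 2)*0)) = -24*(10 + (7 + 1*0)) = -24*(10 + (7 + 0)) = -24*(10 + 7) = -24*17 = -408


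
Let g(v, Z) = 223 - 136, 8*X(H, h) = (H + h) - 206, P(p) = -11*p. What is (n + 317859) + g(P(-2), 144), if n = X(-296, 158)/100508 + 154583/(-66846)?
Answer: 82158578015461/258406068 ≈ 3.1794e+5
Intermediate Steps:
X(H, h) = -103/4 + H/8 + h/8 (X(H, h) = ((H + h) - 206)/8 = (-206 + H + h)/8 = -103/4 + H/8 + h/8)
g(v, Z) = 87
n = -597680867/258406068 (n = (-103/4 + (⅛)*(-296) + (⅛)*158)/100508 + 154583/(-66846) = (-103/4 - 37 + 79/4)*(1/100508) + 154583*(-1/66846) = -43*1/100508 - 11891/5142 = -43/100508 - 11891/5142 = -597680867/258406068 ≈ -2.3130)
(n + 317859) + g(P(-2), 144) = (-597680867/258406068 + 317859) + 87 = 82136096687545/258406068 + 87 = 82158578015461/258406068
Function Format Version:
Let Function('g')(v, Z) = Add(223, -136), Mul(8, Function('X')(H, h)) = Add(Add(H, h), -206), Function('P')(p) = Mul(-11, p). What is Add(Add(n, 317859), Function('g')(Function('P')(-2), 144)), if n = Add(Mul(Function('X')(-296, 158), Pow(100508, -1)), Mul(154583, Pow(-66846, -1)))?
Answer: Rational(82158578015461, 258406068) ≈ 3.1794e+5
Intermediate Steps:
Function('X')(H, h) = Add(Rational(-103, 4), Mul(Rational(1, 8), H), Mul(Rational(1, 8), h)) (Function('X')(H, h) = Mul(Rational(1, 8), Add(Add(H, h), -206)) = Mul(Rational(1, 8), Add(-206, H, h)) = Add(Rational(-103, 4), Mul(Rational(1, 8), H), Mul(Rational(1, 8), h)))
Function('g')(v, Z) = 87
n = Rational(-597680867, 258406068) (n = Add(Mul(Add(Rational(-103, 4), Mul(Rational(1, 8), -296), Mul(Rational(1, 8), 158)), Pow(100508, -1)), Mul(154583, Pow(-66846, -1))) = Add(Mul(Add(Rational(-103, 4), -37, Rational(79, 4)), Rational(1, 100508)), Mul(154583, Rational(-1, 66846))) = Add(Mul(-43, Rational(1, 100508)), Rational(-11891, 5142)) = Add(Rational(-43, 100508), Rational(-11891, 5142)) = Rational(-597680867, 258406068) ≈ -2.3130)
Add(Add(n, 317859), Function('g')(Function('P')(-2), 144)) = Add(Add(Rational(-597680867, 258406068), 317859), 87) = Add(Rational(82136096687545, 258406068), 87) = Rational(82158578015461, 258406068)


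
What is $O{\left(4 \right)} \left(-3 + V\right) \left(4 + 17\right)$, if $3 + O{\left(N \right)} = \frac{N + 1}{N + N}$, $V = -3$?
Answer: $\frac{1197}{4} \approx 299.25$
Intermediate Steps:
$O{\left(N \right)} = -3 + \frac{1 + N}{2 N}$ ($O{\left(N \right)} = -3 + \frac{N + 1}{N + N} = -3 + \frac{1 + N}{2 N}$)
$O{\left(4 \right)} \left(-3 + V\right) \left(4 + 17\right) = \frac{1 - 20}{2 \cdot 4} \left(-3 - 3\right) \left(4 + 17\right) = \frac{1}{2} \cdot \frac{1}{4} \left(1 - 20\right) \left(-6\right) 21 = \frac{1}{2} \cdot \frac{1}{4} \left(-19\right) \left(-6\right) 21 = \left(- \frac{19}{8}\right) \left(-6\right) 21 = \frac{57}{4} \cdot 21 = \frac{1197}{4}$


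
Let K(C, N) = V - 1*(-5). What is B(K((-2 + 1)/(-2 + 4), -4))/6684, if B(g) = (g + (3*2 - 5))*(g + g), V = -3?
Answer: 1/557 ≈ 0.0017953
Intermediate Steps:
K(C, N) = 2 (K(C, N) = -3 - 1*(-5) = -3 + 5 = 2)
B(g) = 2*g*(1 + g) (B(g) = (g + (6 - 5))*(2*g) = (g + 1)*(2*g) = (1 + g)*(2*g) = 2*g*(1 + g))
B(K((-2 + 1)/(-2 + 4), -4))/6684 = (2*2*(1 + 2))/6684 = (2*2*3)*(1/6684) = 12*(1/6684) = 1/557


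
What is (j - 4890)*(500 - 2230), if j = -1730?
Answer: 11452600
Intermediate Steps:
(j - 4890)*(500 - 2230) = (-1730 - 4890)*(500 - 2230) = -6620*(-1730) = 11452600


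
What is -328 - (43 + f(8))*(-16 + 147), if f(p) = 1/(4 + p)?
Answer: -71663/12 ≈ -5971.9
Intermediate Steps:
-328 - (43 + f(8))*(-16 + 147) = -328 - (43 + 1/(4 + 8))*(-16 + 147) = -328 - (43 + 1/12)*131 = -328 - 517*131/12 = -328 - 1*67727/12 = -328 - 67727/12 = -71663/12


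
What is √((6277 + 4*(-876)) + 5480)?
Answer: 3*√917 ≈ 90.846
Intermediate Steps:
√((6277 + 4*(-876)) + 5480) = √((6277 - 3504) + 5480) = √(2773 + 5480) = √8253 = 3*√917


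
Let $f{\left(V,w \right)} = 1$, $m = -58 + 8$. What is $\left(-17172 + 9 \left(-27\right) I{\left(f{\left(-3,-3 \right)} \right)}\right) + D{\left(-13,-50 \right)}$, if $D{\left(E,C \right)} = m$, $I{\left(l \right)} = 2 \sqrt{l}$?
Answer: $-17708$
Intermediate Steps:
$m = -50$
$D{\left(E,C \right)} = -50$
$\left(-17172 + 9 \left(-27\right) I{\left(f{\left(-3,-3 \right)} \right)}\right) + D{\left(-13,-50 \right)} = \left(-17172 + 9 \left(-27\right) 2 \sqrt{1}\right) - 50 = \left(-17172 - 243 \cdot 2 \cdot 1\right) - 50 = \left(-17172 - 486\right) - 50 = -17658 - 50 = -17708$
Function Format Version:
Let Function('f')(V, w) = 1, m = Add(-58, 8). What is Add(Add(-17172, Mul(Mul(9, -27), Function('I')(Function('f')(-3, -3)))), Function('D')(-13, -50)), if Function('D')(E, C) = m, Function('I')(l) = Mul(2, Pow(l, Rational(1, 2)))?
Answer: -17708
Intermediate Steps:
m = -50
Function('D')(E, C) = -50
Add(Add(-17172, Mul(Mul(9, -27), Function('I')(Function('f')(-3, -3)))), Function('D')(-13, -50)) = Add(Add(-17172, Mul(Mul(9, -27), Mul(2, Pow(1, Rational(1, 2))))), -50) = Add(Add(-17172, Mul(-243, Mul(2, 1))), -50) = Add(Add(-17172, Mul(-243, 2)), -50) = Add(Add(-17172, -486), -50) = Add(-17658, -50) = -17708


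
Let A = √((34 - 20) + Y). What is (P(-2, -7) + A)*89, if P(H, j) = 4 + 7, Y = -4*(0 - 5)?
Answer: 979 + 89*√34 ≈ 1498.0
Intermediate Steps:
Y = 20 (Y = -4*(-5) = 20)
P(H, j) = 11
A = √34 (A = √((34 - 20) + 20) = √(14 + 20) = √34 ≈ 5.8309)
(P(-2, -7) + A)*89 = (11 + √34)*89 = 979 + 89*√34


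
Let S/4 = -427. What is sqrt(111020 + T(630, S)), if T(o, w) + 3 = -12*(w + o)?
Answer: sqrt(123953) ≈ 352.07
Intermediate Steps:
S = -1708 (S = 4*(-427) = -1708)
T(o, w) = -3 - 12*o - 12*w (T(o, w) = -3 - 12*(w + o) = -3 - 12*(o + w) = -3 + (-12*o - 12*w) = -3 - 12*o - 12*w)
sqrt(111020 + T(630, S)) = sqrt(111020 + (-3 - 12*630 - 12*(-1708))) = sqrt(111020 + (-3 - 7560 + 20496)) = sqrt(111020 + 12933) = sqrt(123953)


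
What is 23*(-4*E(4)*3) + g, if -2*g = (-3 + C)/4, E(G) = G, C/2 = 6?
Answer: -8841/8 ≈ -1105.1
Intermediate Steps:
C = 12 (C = 2*6 = 12)
g = -9/8 (g = -(-3 + 12)/(2*4) = -9/8 ≈ -1.1250)
23*(-4*E(4)*3) + g = 23*(-4*4*3) - 9/8 = 23*(-16*3) - 9/8 = 23*(-48) - 9/8 = -1104 - 9/8 = -8841/8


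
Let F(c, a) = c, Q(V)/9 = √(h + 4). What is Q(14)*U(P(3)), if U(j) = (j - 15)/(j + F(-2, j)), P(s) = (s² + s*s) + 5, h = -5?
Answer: 24*I/7 ≈ 3.4286*I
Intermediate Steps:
Q(V) = 9*I (Q(V) = 9*√(-5 + 4) = 9*√(-1) = 9*I)
P(s) = 5 + 2*s² (P(s) = (s² + s²) + 5 = 2*s² + 5 = 5 + 2*s²)
U(j) = (-15 + j)/(-2 + j) (U(j) = (j - 15)/(j - 2) = (-15 + j)/(-2 + j))
Q(14)*U(P(3)) = (9*I)*((-15 + (5 + 2*3²))/(-2 + (5 + 2*3²))) = (9*I)*((-15 + (5 + 2*9))/(-2 + (5 + 2*9))) = (9*I)*((-15 + (5 + 18))/(-2 + (5 + 18))) = (9*I)*((-15 + 23)/(-2 + 23)) = (9*I)*(8/21) = 24*I/7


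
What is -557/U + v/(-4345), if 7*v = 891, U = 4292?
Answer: -1887757/11867380 ≈ -0.15907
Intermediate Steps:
v = 891/7 (v = (1/7)*891 = 891/7 ≈ 127.29)
-557/U + v/(-4345) = -557/4292 + (891/7)/(-4345) = -557*1/4292 + (891/7)*(-1/4345) = -557/4292 - 81/2765 = -1887757/11867380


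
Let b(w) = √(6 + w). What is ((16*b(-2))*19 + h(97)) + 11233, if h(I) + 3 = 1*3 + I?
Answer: 11938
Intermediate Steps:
h(I) = I (h(I) = -3 + (1*3 + I) = -3 + (3 + I) = I)
((16*b(-2))*19 + h(97)) + 11233 = ((16*√(6 - 2))*19 + 97) + 11233 = ((16*√4)*19 + 97) + 11233 = ((16*2)*19 + 97) + 11233 = (32*19 + 97) + 11233 = (608 + 97) + 11233 = 705 + 11233 = 11938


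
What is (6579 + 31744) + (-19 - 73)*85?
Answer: 30503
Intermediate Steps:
(6579 + 31744) + (-19 - 73)*85 = 38323 - 92*85 = 38323 - 7820 = 30503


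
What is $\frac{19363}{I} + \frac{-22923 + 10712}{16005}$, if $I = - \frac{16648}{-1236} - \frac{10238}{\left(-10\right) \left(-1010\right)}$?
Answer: $\frac{3994658112011}{2570896245} \approx 1553.8$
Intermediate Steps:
$I = \frac{19436329}{1560450}$ ($I = \left(-16648\right) \left(- \frac{1}{1236}\right) - \frac{10238}{10100} = \frac{4162}{309} - \frac{5119}{5050} = \frac{19436329}{1560450} \approx 12.456$)
$\frac{19363}{I} + \frac{-22923 + 10712}{16005} = \frac{19363}{\frac{19436329}{1560450}} + \frac{-22923 + 10712}{16005} = 19363 \cdot \frac{1560450}{19436329} - \frac{12211}{16005} = \frac{30214993350}{19436329} - \frac{12211}{16005} = \frac{3994658112011}{2570896245}$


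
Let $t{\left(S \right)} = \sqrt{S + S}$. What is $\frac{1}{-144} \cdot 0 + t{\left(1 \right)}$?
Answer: $\sqrt{2} \approx 1.4142$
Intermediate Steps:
$t{\left(S \right)} = \sqrt{2} \sqrt{S}$ ($t{\left(S \right)} = \sqrt{2 S} = \sqrt{2} \sqrt{S}$)
$\frac{1}{-144} \cdot 0 + t{\left(1 \right)} = \frac{1}{-144} \cdot 0 + \sqrt{2} \sqrt{1} = \left(- \frac{1}{144}\right) 0 + \sqrt{2} \cdot 1 = 0 + \sqrt{2} = \sqrt{2}$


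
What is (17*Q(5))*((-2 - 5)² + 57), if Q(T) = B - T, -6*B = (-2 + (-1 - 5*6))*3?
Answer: 20723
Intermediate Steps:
B = 33/2 (B = -(-2 + (-1 - 5*6))*3/6 = -(-2 + (-1 - 30))*3/6 = -(-2 - 31)*3/6 = -(-11)*3/2 = -⅙*(-99) = 33/2 ≈ 16.500)
Q(T) = 33/2 - T
(17*Q(5))*((-2 - 5)² + 57) = (17*(33/2 - 1*5))*((-2 - 5)² + 57) = (17*(33/2 - 5))*((-7)² + 57) = (17*(23/2))*(49 + 57) = (391/2)*106 = 20723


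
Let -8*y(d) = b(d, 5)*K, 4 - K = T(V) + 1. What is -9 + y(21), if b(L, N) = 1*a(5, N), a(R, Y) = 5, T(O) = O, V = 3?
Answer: -9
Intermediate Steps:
b(L, N) = 5 (b(L, N) = 1*5 = 5)
K = 0 (K = 4 - (3 + 1) = 4 - 1*4 = 4 - 4 = 0)
y(d) = 0 (y(d) = -5*0/8 = -⅛*0 = 0)
-9 + y(21) = -9 + 0 = -9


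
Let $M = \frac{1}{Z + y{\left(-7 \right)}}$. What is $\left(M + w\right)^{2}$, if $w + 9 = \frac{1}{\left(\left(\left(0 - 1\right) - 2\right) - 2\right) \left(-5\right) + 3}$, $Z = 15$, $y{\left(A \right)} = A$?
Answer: $\frac{245025}{3136} \approx 78.133$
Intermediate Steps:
$M = \frac{1}{8}$ ($M = \frac{1}{15 - 7} = \frac{1}{8} \approx 0.125$)
$w = - \frac{251}{28}$ ($w = -9 + \frac{1}{\left(\left(\left(0 - 1\right) - 2\right) - 2\right) \left(-5\right) + 3} = -9 + \frac{1}{\left(\left(-1 - 2\right) - 2\right) \left(-5\right) + 3} = -9 + \frac{1}{\left(-3 - 2\right) \left(-5\right) + 3} = -9 + \frac{1}{\left(-5\right) \left(-5\right) + 3} = -9 + \frac{1}{25 + 3} = -9 + \frac{1}{28} = - \frac{251}{28} \approx -8.9643$)
$\left(M + w\right)^{2} = \left(\frac{1}{8} - \frac{251}{28}\right)^{2} = \left(- \frac{495}{56}\right)^{2} = \frac{245025}{3136}$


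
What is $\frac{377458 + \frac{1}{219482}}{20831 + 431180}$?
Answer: $\frac{82845236757}{99208278302} \approx 0.83506$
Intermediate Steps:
$\frac{377458 + \frac{1}{219482}}{20831 + 431180} = \frac{377458 + \frac{1}{219482}}{452011} = \frac{82845236757}{219482} \cdot \frac{1}{452011} = \frac{82845236757}{99208278302}$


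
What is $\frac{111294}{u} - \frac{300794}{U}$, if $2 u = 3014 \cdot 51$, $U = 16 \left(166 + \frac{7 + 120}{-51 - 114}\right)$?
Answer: $- \frac{4581439419}{40785448} \approx -112.33$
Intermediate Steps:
$U = \frac{436208}{165}$ ($U = 16 \left(166 + \frac{127}{-165}\right) = 16 \left(166 + 127 \left(- \frac{1}{165}\right)\right) = 16 \left(166 - \frac{127}{165}\right) = 16 \cdot \frac{27263}{165} = \frac{436208}{165} \approx 2643.7$)
$u = 76857$ ($u = \frac{3014 \cdot 51}{2} = \frac{1}{2} \cdot 153714 = 76857$)
$\frac{111294}{u} - \frac{300794}{U} = \frac{111294}{76857} - \frac{300794}{\frac{436208}{165}} = 111294 \cdot \frac{1}{76857} - \frac{24815505}{218104} = \frac{37098}{25619} - \frac{24815505}{218104} = - \frac{4581439419}{40785448}$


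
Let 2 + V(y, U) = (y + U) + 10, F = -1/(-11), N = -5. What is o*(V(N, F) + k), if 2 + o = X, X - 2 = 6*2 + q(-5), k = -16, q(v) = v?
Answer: -994/11 ≈ -90.364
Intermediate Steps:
F = 1/11 (F = -1*(-1/11) = 1/11 ≈ 0.090909)
V(y, U) = 8 + U + y (V(y, U) = -2 + ((y + U) + 10) = -2 + ((U + y) + 10) = -2 + (10 + U + y) = 8 + U + y)
X = 9 (X = 2 + (6*2 - 5) = 2 + (12 - 5) = 2 + 7 = 9)
o = 7 (o = -2 + 9 = 7)
o*(V(N, F) + k) = 7*((8 + 1/11 - 5) - 16) = 7*(34/11 - 16) = 7*(-142/11) = -994/11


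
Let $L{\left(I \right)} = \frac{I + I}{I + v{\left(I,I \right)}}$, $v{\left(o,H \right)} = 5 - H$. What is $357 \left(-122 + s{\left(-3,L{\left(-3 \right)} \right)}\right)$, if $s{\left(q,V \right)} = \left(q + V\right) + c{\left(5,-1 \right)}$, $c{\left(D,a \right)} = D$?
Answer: $- \frac{216342}{5} \approx -43268.0$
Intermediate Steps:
$L{\left(I \right)} = \frac{2 I}{5}$ ($L{\left(I \right)} = \frac{I + I}{I - \left(-5 + I\right)} = \frac{2 I}{5}$)
$s{\left(q,V \right)} = 5 + V + q$ ($s{\left(q,V \right)} = \left(q + V\right) + 5 = \left(V + q\right) + 5 = 5 + V + q$)
$357 \left(-122 + s{\left(-3,L{\left(-3 \right)} \right)}\right) = 357 \left(-122 + \left(5 + \frac{2}{5} \left(-3\right) - 3\right)\right) = 357 \left(-122 - - \frac{4}{5}\right) = 357 \left(-122 + \frac{4}{5}\right) = 357 \left(- \frac{606}{5}\right) = - \frac{216342}{5}$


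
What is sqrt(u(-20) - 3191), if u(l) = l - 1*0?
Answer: 13*I*sqrt(19) ≈ 56.666*I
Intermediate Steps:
u(l) = l (u(l) = l + 0 = l)
sqrt(u(-20) - 3191) = sqrt(-20 - 3191) = sqrt(-3211) = 13*I*sqrt(19)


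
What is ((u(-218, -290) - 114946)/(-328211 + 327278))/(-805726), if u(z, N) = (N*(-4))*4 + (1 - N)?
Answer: -110015/751742358 ≈ -0.00014635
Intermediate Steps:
u(z, N) = 1 - 17*N (u(z, N) = -4*N*4 + (1 - N) = -16*N + (1 - N) = 1 - 17*N)
((u(-218, -290) - 114946)/(-328211 + 327278))/(-805726) = (((1 - 17*(-290)) - 114946)/(-328211 + 327278))/(-805726) = (((1 + 4930) - 114946)/(-933))*(-1/805726) = ((4931 - 114946)*(-1/933))*(-1/805726) = -110015*(-1/933)*(-1/805726) = (110015/933)*(-1/805726) = -110015/751742358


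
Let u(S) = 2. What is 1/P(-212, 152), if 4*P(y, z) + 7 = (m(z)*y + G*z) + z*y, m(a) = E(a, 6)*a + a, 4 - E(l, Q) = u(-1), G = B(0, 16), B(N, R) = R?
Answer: -4/126471 ≈ -3.1628e-5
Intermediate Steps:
G = 16
E(l, Q) = 2 (E(l, Q) = 4 - 1*2 = 4 - 2 = 2)
m(a) = 3*a (m(a) = 2*a + a = 3*a)
P(y, z) = -7/4 + 4*z + y*z (P(y, z) = -7/4 + (((3*z)*y + 16*z) + z*y)/4 = -7/4 + ((3*y*z + 16*z) + y*z)/4 = -7/4 + ((16*z + 3*y*z) + y*z)/4 = -7/4 + (16*z + 4*y*z)/4 = -7/4 + (4*z + y*z) = -7/4 + 4*z + y*z)
1/P(-212, 152) = 1/(-7/4 + 4*152 - 212*152) = 1/(-7/4 + 608 - 32224) = 1/(-126471/4) = -4/126471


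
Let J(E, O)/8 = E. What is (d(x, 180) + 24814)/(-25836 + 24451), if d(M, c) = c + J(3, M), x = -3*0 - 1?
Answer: -25018/1385 ≈ -18.064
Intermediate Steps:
J(E, O) = 8*E
x = -1 (x = 0 - 1 = -1)
d(M, c) = 24 + c (d(M, c) = c + 8*3 = c + 24 = 24 + c)
(d(x, 180) + 24814)/(-25836 + 24451) = ((24 + 180) + 24814)/(-25836 + 24451) = (204 + 24814)/(-1385) = 25018*(-1/1385) = -25018/1385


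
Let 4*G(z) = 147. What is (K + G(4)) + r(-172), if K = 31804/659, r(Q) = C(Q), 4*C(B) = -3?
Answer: 55528/659 ≈ 84.261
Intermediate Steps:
C(B) = -¾ (C(B) = (¼)*(-3) = -¾)
r(Q) = -¾
G(z) = 147/4 (G(z) = (¼)*147 = 147/4)
K = 31804/659 (K = 31804*(1/659) = 31804/659 ≈ 48.261)
(K + G(4)) + r(-172) = (31804/659 + 147/4) - ¾ = 224089/2636 - ¾ = 55528/659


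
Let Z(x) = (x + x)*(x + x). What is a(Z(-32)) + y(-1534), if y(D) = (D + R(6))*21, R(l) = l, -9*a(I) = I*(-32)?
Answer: -157720/9 ≈ -17524.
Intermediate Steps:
Z(x) = 4*x² (Z(x) = (2*x)*(2*x) = 4*x²)
a(I) = 32*I/9 (a(I) = -I*(-32)/9 = -(-32)*I/9 = 32*I/9)
y(D) = 126 + 21*D (y(D) = (D + 6)*21 = (6 + D)*21 = 126 + 21*D)
a(Z(-32)) + y(-1534) = 32*(4*(-32)²)/9 + (126 + 21*(-1534)) = 32*(4*1024)/9 + (126 - 32214) = (32/9)*4096 - 32088 = 131072/9 - 32088 = -157720/9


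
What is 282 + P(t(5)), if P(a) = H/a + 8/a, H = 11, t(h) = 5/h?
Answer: 301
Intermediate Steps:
P(a) = 19/a (P(a) = 11/a + 8/a = 19/a)
282 + P(t(5)) = 282 + 19/((5/5)) = 282 + 19/((5*(⅕))) = 282 + 19/1 = 282 + 19*1 = 282 + 19 = 301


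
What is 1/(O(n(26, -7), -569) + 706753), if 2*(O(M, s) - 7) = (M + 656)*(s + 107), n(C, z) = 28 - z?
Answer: 1/547139 ≈ 1.8277e-6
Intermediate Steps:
O(M, s) = 7 + (107 + s)*(656 + M)/2 (O(M, s) = 7 + ((M + 656)*(s + 107))/2 = 7 + ((656 + M)*(107 + s))/2 = 7 + ((107 + s)*(656 + M))/2 = 7 + (107 + s)*(656 + M)/2)
1/(O(n(26, -7), -569) + 706753) = 1/((35103 + 328*(-569) + 107*(28 - 1*(-7))/2 + (½)*(28 - 1*(-7))*(-569)) + 706753) = 1/((35103 - 186632 + 107*(28 + 7)/2 + (½)*(28 + 7)*(-569)) + 706753) = 1/((35103 - 186632 + (107/2)*35 + (½)*35*(-569)) + 706753) = 1/((35103 - 186632 + 3745/2 - 19915/2) + 706753) = 1/(-159614 + 706753) = 1/547139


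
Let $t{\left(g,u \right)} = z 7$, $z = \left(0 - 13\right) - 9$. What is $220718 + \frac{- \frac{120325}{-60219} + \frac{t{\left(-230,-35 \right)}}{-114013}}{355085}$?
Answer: $\frac{538093804208130750361}{2437924429336995} \approx 2.2072 \cdot 10^{5}$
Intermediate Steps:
$z = -22$ ($z = -13 - 9 = -22$)
$t{\left(g,u \right)} = -154$ ($t{\left(g,u \right)} = \left(-22\right) 7 = -154$)
$220718 + \frac{- \frac{120325}{-60219} + \frac{t{\left(-230,-35 \right)}}{-114013}}{355085} = 220718 + \frac{- \frac{120325}{-60219} - \frac{154}{-114013}}{355085} = 220718 + \left(\left(-120325\right) \left(- \frac{1}{60219}\right) - - \frac{154}{114013}\right) \frac{1}{355085} = 220718 + \left(\frac{120325}{60219} + \frac{154}{114013}\right) \frac{1}{355085} = 220718 + \frac{13727887951}{6865748847} \cdot \frac{1}{355085} = 220718 + \frac{13727887951}{2437924429336995} = \frac{538093804208130750361}{2437924429336995}$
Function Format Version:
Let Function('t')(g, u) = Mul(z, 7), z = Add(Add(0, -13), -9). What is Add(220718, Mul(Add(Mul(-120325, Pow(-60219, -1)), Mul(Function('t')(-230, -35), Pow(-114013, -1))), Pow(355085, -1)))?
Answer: Rational(538093804208130750361, 2437924429336995) ≈ 2.2072e+5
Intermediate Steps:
z = -22 (z = Add(-13, -9) = -22)
Function('t')(g, u) = -154 (Function('t')(g, u) = Mul(-22, 7) = -154)
Add(220718, Mul(Add(Mul(-120325, Pow(-60219, -1)), Mul(Function('t')(-230, -35), Pow(-114013, -1))), Pow(355085, -1))) = Add(220718, Mul(Add(Mul(-120325, Pow(-60219, -1)), Mul(-154, Pow(-114013, -1))), Pow(355085, -1))) = Add(220718, Mul(Add(Mul(-120325, Rational(-1, 60219)), Mul(-154, Rational(-1, 114013))), Rational(1, 355085))) = Add(220718, Mul(Add(Rational(120325, 60219), Rational(154, 114013)), Rational(1, 355085))) = Add(220718, Mul(Rational(13727887951, 6865748847), Rational(1, 355085))) = Add(220718, Rational(13727887951, 2437924429336995)) = Rational(538093804208130750361, 2437924429336995)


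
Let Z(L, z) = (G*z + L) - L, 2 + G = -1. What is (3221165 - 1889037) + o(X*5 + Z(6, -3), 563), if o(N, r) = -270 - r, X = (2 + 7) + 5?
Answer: 1331295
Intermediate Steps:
X = 14 (X = 9 + 5 = 14)
G = -3 (G = -2 - 1 = -3)
Z(L, z) = -3*z (Z(L, z) = (-3*z + L) - L = (L - 3*z) - L = -3*z)
(3221165 - 1889037) + o(X*5 + Z(6, -3), 563) = (3221165 - 1889037) + (-270 - 1*563) = 1332128 + (-270 - 563) = 1332128 - 833 = 1331295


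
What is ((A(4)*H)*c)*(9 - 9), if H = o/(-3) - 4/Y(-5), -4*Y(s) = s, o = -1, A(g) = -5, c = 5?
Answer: 0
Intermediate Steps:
Y(s) = -s/4
H = -43/15 (H = -1/(-3) - 4/((-¼*(-5))) = -1*(-⅓) - 4/5/4 = ⅓ - 4*⅘ = ⅓ - 16/5 = -43/15 ≈ -2.8667)
((A(4)*H)*c)*(9 - 9) = (-5*(-43/15)*5)*(9 - 9) = ((43/3)*5)*0 = (215/3)*0 = 0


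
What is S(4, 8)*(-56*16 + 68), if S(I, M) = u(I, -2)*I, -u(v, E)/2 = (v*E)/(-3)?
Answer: 17664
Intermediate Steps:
u(v, E) = 2*E*v/3 (u(v, E) = -2*v*E/(-3) = -2*E*v*(-1)/3 = -(-2)*E*v/3 = 2*E*v/3)
S(I, M) = -4*I²/3 (S(I, M) = ((⅔)*(-2)*I)*I = (-4*I/3)*I = -4*I²/3)
S(4, 8)*(-56*16 + 68) = (-4/3*4²)*(-56*16 + 68) = (-4/3*16)*(-896 + 68) = -64/3*(-828) = 17664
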